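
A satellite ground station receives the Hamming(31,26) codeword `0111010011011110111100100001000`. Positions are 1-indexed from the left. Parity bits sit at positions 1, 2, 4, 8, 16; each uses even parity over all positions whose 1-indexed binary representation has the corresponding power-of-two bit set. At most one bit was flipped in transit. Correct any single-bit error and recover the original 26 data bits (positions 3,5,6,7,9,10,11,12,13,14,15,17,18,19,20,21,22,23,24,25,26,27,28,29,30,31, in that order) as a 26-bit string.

10101101110111100100001000

s1: b1⊕b3⊕b5⊕b7⊕b9⊕b11⊕b13⊕b15⊕b17⊕b19⊕b21⊕b23⊕b25⊕b27⊕b29⊕b31 = 0⊕1⊕0⊕0⊕1⊕0⊕1⊕1⊕1⊕1⊕0⊕1⊕0⊕0⊕0⊕0 = 1
s2: b2⊕b3⊕b6⊕b7⊕b10⊕b11⊕b14⊕b15⊕b18⊕b19⊕b22⊕b23⊕b26⊕b27⊕b30⊕b31 = 1⊕1⊕1⊕0⊕1⊕0⊕1⊕1⊕1⊕1⊕0⊕1⊕0⊕0⊕0⊕0 = 1
s4: b4⊕b5⊕b6⊕b7⊕b12⊕b13⊕b14⊕b15⊕b20⊕b21⊕b22⊕b23⊕b28⊕b29⊕b30⊕b31 = 1⊕0⊕1⊕0⊕1⊕1⊕1⊕1⊕1⊕0⊕0⊕1⊕1⊕0⊕0⊕0 = 1
s8: b8⊕b9⊕b10⊕b11⊕b12⊕b13⊕b14⊕b15⊕b24⊕b25⊕b26⊕b27⊕b28⊕b29⊕b30⊕b31 = 0⊕1⊕1⊕0⊕1⊕1⊕1⊕1⊕0⊕0⊕0⊕0⊕1⊕0⊕0⊕0 = 1
s16: b16⊕b17⊕b18⊕b19⊕b20⊕b21⊕b22⊕b23⊕b24⊕b25⊕b26⊕b27⊕b28⊕b29⊕b30⊕b31 = 0⊕1⊕1⊕1⊕1⊕0⊕0⊕1⊕0⊕0⊕0⊕0⊕1⊕0⊕0⊕0 = 0
Syndrome (s16...s1) = 01111 → position 15.
Flip bit 15: corrected codeword = 0111010011011100111100100001000
Data bits at positions 3,5,6,7,9,10,11,12,13,14,15,17,18,19,20,21,22,23,24,25,26,27,28,29,30,31: 10101101110111100100001000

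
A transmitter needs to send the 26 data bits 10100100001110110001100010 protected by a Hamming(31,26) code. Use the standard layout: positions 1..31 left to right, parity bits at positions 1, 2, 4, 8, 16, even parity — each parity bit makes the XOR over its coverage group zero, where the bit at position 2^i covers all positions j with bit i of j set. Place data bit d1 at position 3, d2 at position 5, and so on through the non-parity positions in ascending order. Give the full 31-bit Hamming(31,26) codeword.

Place data bits at non-power-of-two positions: b3=1, b5=0, b6=1, b7=0, b9=0, b10=1, b11=0, b12=0, b13=0, b14=0, b15=1, b17=1, b18=1, b19=0, b20=1, b21=1, b22=0, b23=0, b24=0, b25=1, b26=1, b27=0, b28=0, b29=0, b30=1, b31=0.
p1 = XOR of data positions {3,5,7,9,11,13,15,17,19,21,23,25,27,29,31} = 1⊕0⊕0⊕0⊕0⊕0⊕1⊕1⊕0⊕1⊕0⊕1⊕0⊕0⊕0 = 1
p2 = XOR of data positions {3,6,7,10,11,14,15,18,19,22,23,26,27,30,31} = 1⊕1⊕0⊕1⊕0⊕0⊕1⊕1⊕0⊕0⊕0⊕1⊕0⊕1⊕0 = 1
p4 = XOR of data positions {5,6,7,12,13,14,15,20,21,22,23,28,29,30,31} = 0⊕1⊕0⊕0⊕0⊕0⊕1⊕1⊕1⊕0⊕0⊕0⊕0⊕1⊕0 = 1
p8 = XOR of data positions {9,10,11,12,13,14,15,24,25,26,27,28,29,30,31} = 0⊕1⊕0⊕0⊕0⊕0⊕1⊕0⊕1⊕1⊕0⊕0⊕0⊕1⊕0 = 1
p16 = XOR of data positions {17,18,19,20,21,22,23,24,25,26,27,28,29,30,31} = 1⊕1⊕0⊕1⊕1⊕0⊕0⊕0⊕1⊕1⊕0⊕0⊕0⊕1⊕0 = 1
Codeword b1..b31 = 1111010101000011110110001100010

1111010101000011110110001100010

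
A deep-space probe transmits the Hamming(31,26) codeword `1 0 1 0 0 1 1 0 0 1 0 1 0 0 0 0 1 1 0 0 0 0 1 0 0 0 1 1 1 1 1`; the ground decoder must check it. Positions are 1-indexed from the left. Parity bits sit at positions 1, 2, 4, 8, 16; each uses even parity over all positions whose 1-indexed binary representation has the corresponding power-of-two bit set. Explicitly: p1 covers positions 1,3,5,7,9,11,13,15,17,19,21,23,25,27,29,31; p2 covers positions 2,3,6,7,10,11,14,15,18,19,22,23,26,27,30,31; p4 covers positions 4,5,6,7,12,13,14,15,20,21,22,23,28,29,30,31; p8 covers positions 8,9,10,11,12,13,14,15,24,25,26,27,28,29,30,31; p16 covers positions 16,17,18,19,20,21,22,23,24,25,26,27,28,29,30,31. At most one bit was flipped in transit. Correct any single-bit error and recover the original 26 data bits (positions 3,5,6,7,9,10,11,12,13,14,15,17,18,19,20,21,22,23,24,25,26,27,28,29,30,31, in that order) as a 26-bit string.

10110001000110000100011111

s1: b1⊕b3⊕b5⊕b7⊕b9⊕b11⊕b13⊕b15⊕b17⊕b19⊕b21⊕b23⊕b25⊕b27⊕b29⊕b31 = 1⊕1⊕0⊕1⊕0⊕0⊕0⊕0⊕1⊕0⊕0⊕1⊕0⊕1⊕1⊕1 = 0
s2: b2⊕b3⊕b6⊕b7⊕b10⊕b11⊕b14⊕b15⊕b18⊕b19⊕b22⊕b23⊕b26⊕b27⊕b30⊕b31 = 0⊕1⊕1⊕1⊕1⊕0⊕0⊕0⊕1⊕0⊕0⊕1⊕0⊕1⊕1⊕1 = 1
s4: b4⊕b5⊕b6⊕b7⊕b12⊕b13⊕b14⊕b15⊕b20⊕b21⊕b22⊕b23⊕b28⊕b29⊕b30⊕b31 = 0⊕0⊕1⊕1⊕1⊕0⊕0⊕0⊕0⊕0⊕0⊕1⊕1⊕1⊕1⊕1 = 0
s8: b8⊕b9⊕b10⊕b11⊕b12⊕b13⊕b14⊕b15⊕b24⊕b25⊕b26⊕b27⊕b28⊕b29⊕b30⊕b31 = 0⊕0⊕1⊕0⊕1⊕0⊕0⊕0⊕0⊕0⊕0⊕1⊕1⊕1⊕1⊕1 = 1
s16: b16⊕b17⊕b18⊕b19⊕b20⊕b21⊕b22⊕b23⊕b24⊕b25⊕b26⊕b27⊕b28⊕b29⊕b30⊕b31 = 0⊕1⊕1⊕0⊕0⊕0⊕0⊕1⊕0⊕0⊕0⊕1⊕1⊕1⊕1⊕1 = 0
Syndrome (s16...s1) = 01010 → position 10.
Flip bit 10: corrected codeword = 1010011000010000110000100011111
Data bits at positions 3,5,6,7,9,10,11,12,13,14,15,17,18,19,20,21,22,23,24,25,26,27,28,29,30,31: 10110001000110000100011111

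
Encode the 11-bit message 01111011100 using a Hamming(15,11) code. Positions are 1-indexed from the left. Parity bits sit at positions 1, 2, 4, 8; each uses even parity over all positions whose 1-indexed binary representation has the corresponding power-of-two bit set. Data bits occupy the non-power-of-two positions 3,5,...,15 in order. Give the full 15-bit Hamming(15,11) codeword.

110111101011100

Place data bits at non-power-of-two positions: b3=0, b5=1, b6=1, b7=1, b9=1, b10=0, b11=1, b12=1, b13=1, b14=0, b15=0.
p1 = XOR of data positions {3,5,7,9,11,13,15} = 0⊕1⊕1⊕1⊕1⊕1⊕0 = 1
p2 = XOR of data positions {3,6,7,10,11,14,15} = 0⊕1⊕1⊕0⊕1⊕0⊕0 = 1
p4 = XOR of data positions {5,6,7,12,13,14,15} = 1⊕1⊕1⊕1⊕1⊕0⊕0 = 1
p8 = XOR of data positions {9,10,11,12,13,14,15} = 1⊕0⊕1⊕1⊕1⊕0⊕0 = 0
Codeword b1..b15 = 110111101011100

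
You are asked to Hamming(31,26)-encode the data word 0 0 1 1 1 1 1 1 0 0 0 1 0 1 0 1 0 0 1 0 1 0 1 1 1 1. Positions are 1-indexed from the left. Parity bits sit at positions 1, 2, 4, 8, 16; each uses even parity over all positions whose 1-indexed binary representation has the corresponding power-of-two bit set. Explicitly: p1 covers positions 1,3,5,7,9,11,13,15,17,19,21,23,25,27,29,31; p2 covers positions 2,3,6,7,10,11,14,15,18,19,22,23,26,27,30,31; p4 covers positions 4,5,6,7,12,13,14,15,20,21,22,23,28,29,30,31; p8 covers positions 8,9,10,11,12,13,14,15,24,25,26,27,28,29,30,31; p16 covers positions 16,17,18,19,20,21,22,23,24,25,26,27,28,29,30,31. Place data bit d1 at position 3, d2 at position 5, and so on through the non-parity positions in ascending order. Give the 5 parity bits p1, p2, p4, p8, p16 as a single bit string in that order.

Place data bits at non-power-of-two positions: b3=0, b5=0, b6=1, b7=1, b9=1, b10=1, b11=1, b12=1, b13=0, b14=0, b15=0, b17=1, b18=0, b19=1, b20=0, b21=1, b22=0, b23=0, b24=1, b25=0, b26=1, b27=0, b28=1, b29=1, b30=1, b31=1.
p1 = XOR of data positions {3,5,7,9,11,13,15,17,19,21,23,25,27,29,31} = 0⊕0⊕1⊕1⊕1⊕0⊕0⊕1⊕1⊕1⊕0⊕0⊕0⊕1⊕1 = 0
p2 = XOR of data positions {3,6,7,10,11,14,15,18,19,22,23,26,27,30,31} = 0⊕1⊕1⊕1⊕1⊕0⊕0⊕0⊕1⊕0⊕0⊕1⊕0⊕1⊕1 = 0
p4 = XOR of data positions {5,6,7,12,13,14,15,20,21,22,23,28,29,30,31} = 0⊕1⊕1⊕1⊕0⊕0⊕0⊕0⊕1⊕0⊕0⊕1⊕1⊕1⊕1 = 0
p8 = XOR of data positions {9,10,11,12,13,14,15,24,25,26,27,28,29,30,31} = 1⊕1⊕1⊕1⊕0⊕0⊕0⊕1⊕0⊕1⊕0⊕1⊕1⊕1⊕1 = 0
p16 = XOR of data positions {17,18,19,20,21,22,23,24,25,26,27,28,29,30,31} = 1⊕0⊕1⊕0⊕1⊕0⊕0⊕1⊕0⊕1⊕0⊕1⊕1⊕1⊕1 = 1
Parity bits p1,p2,p4,p8,p16 = 00001

00001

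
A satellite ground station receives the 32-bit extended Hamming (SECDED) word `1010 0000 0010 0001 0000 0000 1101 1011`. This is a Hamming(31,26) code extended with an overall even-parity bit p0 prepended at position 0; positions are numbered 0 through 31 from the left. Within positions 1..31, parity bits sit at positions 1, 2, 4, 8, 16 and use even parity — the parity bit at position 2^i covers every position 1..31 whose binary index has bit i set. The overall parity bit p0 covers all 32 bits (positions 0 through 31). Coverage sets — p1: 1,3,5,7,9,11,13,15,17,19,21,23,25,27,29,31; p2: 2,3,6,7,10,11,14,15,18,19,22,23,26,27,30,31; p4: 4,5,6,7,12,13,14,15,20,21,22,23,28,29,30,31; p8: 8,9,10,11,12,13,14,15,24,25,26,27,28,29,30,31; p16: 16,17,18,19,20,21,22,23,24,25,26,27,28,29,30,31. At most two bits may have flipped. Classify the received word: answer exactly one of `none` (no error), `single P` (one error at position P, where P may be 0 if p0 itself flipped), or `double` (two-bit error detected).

s1: b1⊕b3⊕b5⊕b7⊕b9⊕b11⊕b13⊕b15⊕b17⊕b19⊕b21⊕b23⊕b25⊕b27⊕b29⊕b31 = 0⊕0⊕0⊕0⊕0⊕0⊕0⊕1⊕0⊕0⊕0⊕0⊕1⊕1⊕0⊕1 = 0
s2: b2⊕b3⊕b6⊕b7⊕b10⊕b11⊕b14⊕b15⊕b18⊕b19⊕b22⊕b23⊕b26⊕b27⊕b30⊕b31 = 1⊕0⊕0⊕0⊕1⊕0⊕0⊕1⊕0⊕0⊕0⊕0⊕0⊕1⊕1⊕1 = 0
s4: b4⊕b5⊕b6⊕b7⊕b12⊕b13⊕b14⊕b15⊕b20⊕b21⊕b22⊕b23⊕b28⊕b29⊕b30⊕b31 = 0⊕0⊕0⊕0⊕0⊕0⊕0⊕1⊕0⊕0⊕0⊕0⊕1⊕0⊕1⊕1 = 0
s8: b8⊕b9⊕b10⊕b11⊕b12⊕b13⊕b14⊕b15⊕b24⊕b25⊕b26⊕b27⊕b28⊕b29⊕b30⊕b31 = 0⊕0⊕1⊕0⊕0⊕0⊕0⊕1⊕1⊕1⊕0⊕1⊕1⊕0⊕1⊕1 = 0
s16: b16⊕b17⊕b18⊕b19⊕b20⊕b21⊕b22⊕b23⊕b24⊕b25⊕b26⊕b27⊕b28⊕b29⊕b30⊕b31 = 0⊕0⊕0⊕0⊕0⊕0⊕0⊕0⊕1⊕1⊕0⊕1⊕1⊕0⊕1⊕1 = 0
Syndrome (s16...s1) = 00000 → position 0 (no error).
Overall parity (XOR of all 32 bits, including p0): 1⊕0⊕1⊕0⊕0⊕0⊕0⊕0⊕0⊕0⊕1⊕0⊕0⊕0⊕0⊕1⊕0⊕0⊕0⊕0⊕0⊕0⊕0⊕0⊕1⊕1⊕0⊕1⊕1⊕0⊕1⊕1 = 0
Overall=0, syndrome position=0 → no error.

none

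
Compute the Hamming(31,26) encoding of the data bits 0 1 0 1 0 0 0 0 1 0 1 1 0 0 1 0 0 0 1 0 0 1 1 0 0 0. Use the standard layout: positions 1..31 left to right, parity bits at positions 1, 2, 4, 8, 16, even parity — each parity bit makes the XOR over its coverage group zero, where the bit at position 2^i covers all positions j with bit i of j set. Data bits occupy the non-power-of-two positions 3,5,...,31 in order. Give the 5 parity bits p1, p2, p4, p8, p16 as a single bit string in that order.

01011

Place data bits at non-power-of-two positions: b3=0, b5=1, b6=0, b7=1, b9=0, b10=0, b11=0, b12=0, b13=1, b14=0, b15=1, b17=1, b18=0, b19=0, b20=1, b21=0, b22=0, b23=0, b24=1, b25=0, b26=0, b27=1, b28=1, b29=0, b30=0, b31=0.
p1 = XOR of data positions {3,5,7,9,11,13,15,17,19,21,23,25,27,29,31} = 0⊕1⊕1⊕0⊕0⊕1⊕1⊕1⊕0⊕0⊕0⊕0⊕1⊕0⊕0 = 0
p2 = XOR of data positions {3,6,7,10,11,14,15,18,19,22,23,26,27,30,31} = 0⊕0⊕1⊕0⊕0⊕0⊕1⊕0⊕0⊕0⊕0⊕0⊕1⊕0⊕0 = 1
p4 = XOR of data positions {5,6,7,12,13,14,15,20,21,22,23,28,29,30,31} = 1⊕0⊕1⊕0⊕1⊕0⊕1⊕1⊕0⊕0⊕0⊕1⊕0⊕0⊕0 = 0
p8 = XOR of data positions {9,10,11,12,13,14,15,24,25,26,27,28,29,30,31} = 0⊕0⊕0⊕0⊕1⊕0⊕1⊕1⊕0⊕0⊕1⊕1⊕0⊕0⊕0 = 1
p16 = XOR of data positions {17,18,19,20,21,22,23,24,25,26,27,28,29,30,31} = 1⊕0⊕0⊕1⊕0⊕0⊕0⊕1⊕0⊕0⊕1⊕1⊕0⊕0⊕0 = 1
Parity bits p1,p2,p4,p8,p16 = 01011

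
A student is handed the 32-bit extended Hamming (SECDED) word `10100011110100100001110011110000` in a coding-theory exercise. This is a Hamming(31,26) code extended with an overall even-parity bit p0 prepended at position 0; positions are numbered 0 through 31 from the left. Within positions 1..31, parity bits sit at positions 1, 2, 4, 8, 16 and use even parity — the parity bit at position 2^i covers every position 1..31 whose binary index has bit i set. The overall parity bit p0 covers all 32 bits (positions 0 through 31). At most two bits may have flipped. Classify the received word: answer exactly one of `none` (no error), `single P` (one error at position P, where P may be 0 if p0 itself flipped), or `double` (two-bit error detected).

single 21

s1: b1⊕b3⊕b5⊕b7⊕b9⊕b11⊕b13⊕b15⊕b17⊕b19⊕b21⊕b23⊕b25⊕b27⊕b29⊕b31 = 0⊕0⊕0⊕1⊕1⊕1⊕0⊕0⊕0⊕1⊕1⊕0⊕1⊕1⊕0⊕0 = 1
s2: b2⊕b3⊕b6⊕b7⊕b10⊕b11⊕b14⊕b15⊕b18⊕b19⊕b22⊕b23⊕b26⊕b27⊕b30⊕b31 = 1⊕0⊕1⊕1⊕0⊕1⊕1⊕0⊕0⊕1⊕0⊕0⊕1⊕1⊕0⊕0 = 0
s4: b4⊕b5⊕b6⊕b7⊕b12⊕b13⊕b14⊕b15⊕b20⊕b21⊕b22⊕b23⊕b28⊕b29⊕b30⊕b31 = 0⊕0⊕1⊕1⊕0⊕0⊕1⊕0⊕1⊕1⊕0⊕0⊕0⊕0⊕0⊕0 = 1
s8: b8⊕b9⊕b10⊕b11⊕b12⊕b13⊕b14⊕b15⊕b24⊕b25⊕b26⊕b27⊕b28⊕b29⊕b30⊕b31 = 1⊕1⊕0⊕1⊕0⊕0⊕1⊕0⊕1⊕1⊕1⊕1⊕0⊕0⊕0⊕0 = 0
s16: b16⊕b17⊕b18⊕b19⊕b20⊕b21⊕b22⊕b23⊕b24⊕b25⊕b26⊕b27⊕b28⊕b29⊕b30⊕b31 = 0⊕0⊕0⊕1⊕1⊕1⊕0⊕0⊕1⊕1⊕1⊕1⊕0⊕0⊕0⊕0 = 1
Syndrome (s16...s1) = 10101 → position 21.
Overall parity (XOR of all 32 bits, including p0): 1⊕0⊕1⊕0⊕0⊕0⊕1⊕1⊕1⊕1⊕0⊕1⊕0⊕0⊕1⊕0⊕0⊕0⊕0⊕1⊕1⊕1⊕0⊕0⊕1⊕1⊕1⊕1⊕0⊕0⊕0⊕0 = 1
Overall=1, syndrome position=21 → single-bit error at position 21.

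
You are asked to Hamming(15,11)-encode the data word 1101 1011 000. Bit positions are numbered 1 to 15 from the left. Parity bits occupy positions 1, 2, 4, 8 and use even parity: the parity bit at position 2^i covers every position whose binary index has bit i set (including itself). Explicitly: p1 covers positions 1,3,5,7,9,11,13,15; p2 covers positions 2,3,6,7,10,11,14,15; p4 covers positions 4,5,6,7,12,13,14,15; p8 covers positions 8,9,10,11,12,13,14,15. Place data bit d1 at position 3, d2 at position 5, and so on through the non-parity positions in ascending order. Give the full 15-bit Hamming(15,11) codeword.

111110111011000

Place data bits at non-power-of-two positions: b3=1, b5=1, b6=0, b7=1, b9=1, b10=0, b11=1, b12=1, b13=0, b14=0, b15=0.
p1 = XOR of data positions {3,5,7,9,11,13,15} = 1⊕1⊕1⊕1⊕1⊕0⊕0 = 1
p2 = XOR of data positions {3,6,7,10,11,14,15} = 1⊕0⊕1⊕0⊕1⊕0⊕0 = 1
p4 = XOR of data positions {5,6,7,12,13,14,15} = 1⊕0⊕1⊕1⊕0⊕0⊕0 = 1
p8 = XOR of data positions {9,10,11,12,13,14,15} = 1⊕0⊕1⊕1⊕0⊕0⊕0 = 1
Codeword b1..b15 = 111110111011000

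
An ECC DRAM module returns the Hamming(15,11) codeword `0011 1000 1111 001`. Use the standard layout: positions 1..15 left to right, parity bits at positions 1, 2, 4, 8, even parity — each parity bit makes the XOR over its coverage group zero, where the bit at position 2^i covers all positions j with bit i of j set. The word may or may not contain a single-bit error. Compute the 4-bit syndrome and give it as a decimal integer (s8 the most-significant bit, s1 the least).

s1: b1⊕b3⊕b5⊕b7⊕b9⊕b11⊕b13⊕b15 = 0⊕1⊕1⊕0⊕1⊕1⊕0⊕1 = 1
s2: b2⊕b3⊕b6⊕b7⊕b10⊕b11⊕b14⊕b15 = 0⊕1⊕0⊕0⊕1⊕1⊕0⊕1 = 0
s4: b4⊕b5⊕b6⊕b7⊕b12⊕b13⊕b14⊕b15 = 1⊕1⊕0⊕0⊕1⊕0⊕0⊕1 = 0
s8: b8⊕b9⊕b10⊕b11⊕b12⊕b13⊕b14⊕b15 = 0⊕1⊕1⊕1⊕1⊕0⊕0⊕1 = 1
Syndrome (s8...s1) = 1001 → position 9.

9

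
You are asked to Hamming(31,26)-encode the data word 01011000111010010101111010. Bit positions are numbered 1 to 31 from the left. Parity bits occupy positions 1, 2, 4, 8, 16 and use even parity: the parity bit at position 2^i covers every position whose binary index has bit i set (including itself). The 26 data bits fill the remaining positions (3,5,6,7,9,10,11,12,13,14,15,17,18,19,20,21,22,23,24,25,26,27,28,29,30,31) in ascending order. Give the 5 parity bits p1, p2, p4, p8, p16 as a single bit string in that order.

Place data bits at non-power-of-two positions: b3=0, b5=1, b6=0, b7=1, b9=1, b10=0, b11=0, b12=0, b13=1, b14=1, b15=1, b17=0, b18=1, b19=0, b20=0, b21=1, b22=0, b23=1, b24=0, b25=1, b26=1, b27=1, b28=1, b29=0, b30=1, b31=0.
p1 = XOR of data positions {3,5,7,9,11,13,15,17,19,21,23,25,27,29,31} = 0⊕1⊕1⊕1⊕0⊕1⊕1⊕0⊕0⊕1⊕1⊕1⊕1⊕0⊕0 = 1
p2 = XOR of data positions {3,6,7,10,11,14,15,18,19,22,23,26,27,30,31} = 0⊕0⊕1⊕0⊕0⊕1⊕1⊕1⊕0⊕0⊕1⊕1⊕1⊕1⊕0 = 0
p4 = XOR of data positions {5,6,7,12,13,14,15,20,21,22,23,28,29,30,31} = 1⊕0⊕1⊕0⊕1⊕1⊕1⊕0⊕1⊕0⊕1⊕1⊕0⊕1⊕0 = 1
p8 = XOR of data positions {9,10,11,12,13,14,15,24,25,26,27,28,29,30,31} = 1⊕0⊕0⊕0⊕1⊕1⊕1⊕0⊕1⊕1⊕1⊕1⊕0⊕1⊕0 = 1
p16 = XOR of data positions {17,18,19,20,21,22,23,24,25,26,27,28,29,30,31} = 0⊕1⊕0⊕0⊕1⊕0⊕1⊕0⊕1⊕1⊕1⊕1⊕0⊕1⊕0 = 0
Parity bits p1,p2,p4,p8,p16 = 10110

10110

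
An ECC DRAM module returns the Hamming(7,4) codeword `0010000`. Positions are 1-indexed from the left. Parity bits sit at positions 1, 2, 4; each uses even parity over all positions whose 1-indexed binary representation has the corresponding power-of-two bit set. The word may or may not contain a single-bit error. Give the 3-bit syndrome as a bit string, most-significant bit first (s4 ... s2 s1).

s1: b1⊕b3⊕b5⊕b7 = 0⊕1⊕0⊕0 = 1
s2: b2⊕b3⊕b6⊕b7 = 0⊕1⊕0⊕0 = 1
s4: b4⊕b5⊕b6⊕b7 = 0⊕0⊕0⊕0 = 0
Syndrome (s4...s1) = 011 → position 3.

011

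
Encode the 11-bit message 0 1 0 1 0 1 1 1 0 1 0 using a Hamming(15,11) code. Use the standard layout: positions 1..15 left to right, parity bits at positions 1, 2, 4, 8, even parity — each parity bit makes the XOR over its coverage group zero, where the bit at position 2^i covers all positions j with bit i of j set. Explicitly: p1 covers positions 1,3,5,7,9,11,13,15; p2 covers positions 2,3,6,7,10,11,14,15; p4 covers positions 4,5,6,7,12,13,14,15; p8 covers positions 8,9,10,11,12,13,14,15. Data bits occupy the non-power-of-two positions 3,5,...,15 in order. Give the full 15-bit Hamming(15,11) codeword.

Place data bits at non-power-of-two positions: b3=0, b5=1, b6=0, b7=1, b9=0, b10=1, b11=1, b12=1, b13=0, b14=1, b15=0.
p1 = XOR of data positions {3,5,7,9,11,13,15} = 0⊕1⊕1⊕0⊕1⊕0⊕0 = 1
p2 = XOR of data positions {3,6,7,10,11,14,15} = 0⊕0⊕1⊕1⊕1⊕1⊕0 = 0
p4 = XOR of data positions {5,6,7,12,13,14,15} = 1⊕0⊕1⊕1⊕0⊕1⊕0 = 0
p8 = XOR of data positions {9,10,11,12,13,14,15} = 0⊕1⊕1⊕1⊕0⊕1⊕0 = 0
Codeword b1..b15 = 100010100111010

100010100111010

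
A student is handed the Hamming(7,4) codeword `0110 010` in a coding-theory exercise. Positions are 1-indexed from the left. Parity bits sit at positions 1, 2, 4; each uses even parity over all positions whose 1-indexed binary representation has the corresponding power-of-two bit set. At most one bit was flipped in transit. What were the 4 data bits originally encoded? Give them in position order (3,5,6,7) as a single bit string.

1011

s1: b1⊕b3⊕b5⊕b7 = 0⊕1⊕0⊕0 = 1
s2: b2⊕b3⊕b6⊕b7 = 1⊕1⊕1⊕0 = 1
s4: b4⊕b5⊕b6⊕b7 = 0⊕0⊕1⊕0 = 1
Syndrome (s4...s1) = 111 → position 7.
Flip bit 7: corrected codeword = 0110011
Data bits at positions 3,5,6,7: 1011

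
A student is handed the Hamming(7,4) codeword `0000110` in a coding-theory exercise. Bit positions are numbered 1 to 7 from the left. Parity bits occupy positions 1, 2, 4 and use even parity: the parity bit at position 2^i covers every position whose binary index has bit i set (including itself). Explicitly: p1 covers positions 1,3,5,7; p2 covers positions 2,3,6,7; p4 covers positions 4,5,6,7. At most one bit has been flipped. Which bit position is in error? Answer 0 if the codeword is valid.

3

s1: b1⊕b3⊕b5⊕b7 = 0⊕0⊕1⊕0 = 1
s2: b2⊕b3⊕b6⊕b7 = 0⊕0⊕1⊕0 = 1
s4: b4⊕b5⊕b6⊕b7 = 0⊕1⊕1⊕0 = 0
Syndrome (s4...s1) = 011 → position 3.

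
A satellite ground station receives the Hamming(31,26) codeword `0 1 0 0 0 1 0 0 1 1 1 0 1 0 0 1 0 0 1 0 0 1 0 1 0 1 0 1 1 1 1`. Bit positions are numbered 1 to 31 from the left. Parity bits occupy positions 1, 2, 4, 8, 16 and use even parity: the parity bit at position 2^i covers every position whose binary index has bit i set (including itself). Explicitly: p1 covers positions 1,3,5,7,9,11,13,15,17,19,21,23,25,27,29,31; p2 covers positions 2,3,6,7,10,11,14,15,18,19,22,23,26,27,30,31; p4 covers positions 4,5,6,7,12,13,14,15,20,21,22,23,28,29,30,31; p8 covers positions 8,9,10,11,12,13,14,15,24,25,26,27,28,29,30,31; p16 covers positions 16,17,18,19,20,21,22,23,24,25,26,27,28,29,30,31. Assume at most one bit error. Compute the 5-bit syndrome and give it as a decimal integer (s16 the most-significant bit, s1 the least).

22

s1: b1⊕b3⊕b5⊕b7⊕b9⊕b11⊕b13⊕b15⊕b17⊕b19⊕b21⊕b23⊕b25⊕b27⊕b29⊕b31 = 0⊕0⊕0⊕0⊕1⊕1⊕1⊕0⊕0⊕1⊕0⊕0⊕0⊕0⊕1⊕1 = 0
s2: b2⊕b3⊕b6⊕b7⊕b10⊕b11⊕b14⊕b15⊕b18⊕b19⊕b22⊕b23⊕b26⊕b27⊕b30⊕b31 = 1⊕0⊕1⊕0⊕1⊕1⊕0⊕0⊕0⊕1⊕1⊕0⊕1⊕0⊕1⊕1 = 1
s4: b4⊕b5⊕b6⊕b7⊕b12⊕b13⊕b14⊕b15⊕b20⊕b21⊕b22⊕b23⊕b28⊕b29⊕b30⊕b31 = 0⊕0⊕1⊕0⊕0⊕1⊕0⊕0⊕0⊕0⊕1⊕0⊕1⊕1⊕1⊕1 = 1
s8: b8⊕b9⊕b10⊕b11⊕b12⊕b13⊕b14⊕b15⊕b24⊕b25⊕b26⊕b27⊕b28⊕b29⊕b30⊕b31 = 0⊕1⊕1⊕1⊕0⊕1⊕0⊕0⊕1⊕0⊕1⊕0⊕1⊕1⊕1⊕1 = 0
s16: b16⊕b17⊕b18⊕b19⊕b20⊕b21⊕b22⊕b23⊕b24⊕b25⊕b26⊕b27⊕b28⊕b29⊕b30⊕b31 = 1⊕0⊕0⊕1⊕0⊕0⊕1⊕0⊕1⊕0⊕1⊕0⊕1⊕1⊕1⊕1 = 1
Syndrome (s16...s1) = 10110 → position 22.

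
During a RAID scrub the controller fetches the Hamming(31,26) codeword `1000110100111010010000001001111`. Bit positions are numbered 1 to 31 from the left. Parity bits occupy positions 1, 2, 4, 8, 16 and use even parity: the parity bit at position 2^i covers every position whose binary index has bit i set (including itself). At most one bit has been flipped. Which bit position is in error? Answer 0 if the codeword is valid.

4

s1: b1⊕b3⊕b5⊕b7⊕b9⊕b11⊕b13⊕b15⊕b17⊕b19⊕b21⊕b23⊕b25⊕b27⊕b29⊕b31 = 1⊕0⊕1⊕0⊕0⊕1⊕1⊕1⊕0⊕0⊕0⊕0⊕1⊕0⊕1⊕1 = 0
s2: b2⊕b3⊕b6⊕b7⊕b10⊕b11⊕b14⊕b15⊕b18⊕b19⊕b22⊕b23⊕b26⊕b27⊕b30⊕b31 = 0⊕0⊕1⊕0⊕0⊕1⊕0⊕1⊕1⊕0⊕0⊕0⊕0⊕0⊕1⊕1 = 0
s4: b4⊕b5⊕b6⊕b7⊕b12⊕b13⊕b14⊕b15⊕b20⊕b21⊕b22⊕b23⊕b28⊕b29⊕b30⊕b31 = 0⊕1⊕1⊕0⊕1⊕1⊕0⊕1⊕0⊕0⊕0⊕0⊕1⊕1⊕1⊕1 = 1
s8: b8⊕b9⊕b10⊕b11⊕b12⊕b13⊕b14⊕b15⊕b24⊕b25⊕b26⊕b27⊕b28⊕b29⊕b30⊕b31 = 1⊕0⊕0⊕1⊕1⊕1⊕0⊕1⊕0⊕1⊕0⊕0⊕1⊕1⊕1⊕1 = 0
s16: b16⊕b17⊕b18⊕b19⊕b20⊕b21⊕b22⊕b23⊕b24⊕b25⊕b26⊕b27⊕b28⊕b29⊕b30⊕b31 = 0⊕0⊕1⊕0⊕0⊕0⊕0⊕0⊕0⊕1⊕0⊕0⊕1⊕1⊕1⊕1 = 0
Syndrome (s16...s1) = 00100 → position 4.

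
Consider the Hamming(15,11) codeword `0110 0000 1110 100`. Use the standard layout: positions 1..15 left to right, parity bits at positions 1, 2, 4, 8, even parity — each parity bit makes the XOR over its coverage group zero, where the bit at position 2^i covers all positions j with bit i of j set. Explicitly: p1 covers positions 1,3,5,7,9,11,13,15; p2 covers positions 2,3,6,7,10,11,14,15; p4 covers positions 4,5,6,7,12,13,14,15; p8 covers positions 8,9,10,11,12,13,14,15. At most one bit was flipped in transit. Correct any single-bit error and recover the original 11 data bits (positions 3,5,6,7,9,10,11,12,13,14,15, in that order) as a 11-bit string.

10001110100

s1: b1⊕b3⊕b5⊕b7⊕b9⊕b11⊕b13⊕b15 = 0⊕1⊕0⊕0⊕1⊕1⊕1⊕0 = 0
s2: b2⊕b3⊕b6⊕b7⊕b10⊕b11⊕b14⊕b15 = 1⊕1⊕0⊕0⊕1⊕1⊕0⊕0 = 0
s4: b4⊕b5⊕b6⊕b7⊕b12⊕b13⊕b14⊕b15 = 0⊕0⊕0⊕0⊕0⊕1⊕0⊕0 = 1
s8: b8⊕b9⊕b10⊕b11⊕b12⊕b13⊕b14⊕b15 = 0⊕1⊕1⊕1⊕0⊕1⊕0⊕0 = 0
Syndrome (s8...s1) = 0100 → position 4.
Flip bit 4: corrected codeword = 011100001110100
Data bits at positions 3,5,6,7,9,10,11,12,13,14,15: 10001110100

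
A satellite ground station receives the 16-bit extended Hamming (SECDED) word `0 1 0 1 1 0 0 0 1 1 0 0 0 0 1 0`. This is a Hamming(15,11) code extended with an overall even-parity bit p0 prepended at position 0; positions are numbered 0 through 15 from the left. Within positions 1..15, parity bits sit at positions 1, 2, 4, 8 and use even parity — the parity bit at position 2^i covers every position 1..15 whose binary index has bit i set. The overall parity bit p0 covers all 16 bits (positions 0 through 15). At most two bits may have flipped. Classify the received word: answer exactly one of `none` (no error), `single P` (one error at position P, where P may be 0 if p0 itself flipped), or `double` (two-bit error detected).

s1: b1⊕b3⊕b5⊕b7⊕b9⊕b11⊕b13⊕b15 = 1⊕1⊕0⊕0⊕1⊕0⊕0⊕0 = 1
s2: b2⊕b3⊕b6⊕b7⊕b10⊕b11⊕b14⊕b15 = 0⊕1⊕0⊕0⊕0⊕0⊕1⊕0 = 0
s4: b4⊕b5⊕b6⊕b7⊕b12⊕b13⊕b14⊕b15 = 1⊕0⊕0⊕0⊕0⊕0⊕1⊕0 = 0
s8: b8⊕b9⊕b10⊕b11⊕b12⊕b13⊕b14⊕b15 = 1⊕1⊕0⊕0⊕0⊕0⊕1⊕0 = 1
Syndrome (s8...s1) = 1001 → position 9.
Overall parity (XOR of all 16 bits, including p0): 0⊕1⊕0⊕1⊕1⊕0⊕0⊕0⊕1⊕1⊕0⊕0⊕0⊕0⊕1⊕0 = 0
Overall=0, syndrome position=9 → double-bit error detected (uncorrectable).

double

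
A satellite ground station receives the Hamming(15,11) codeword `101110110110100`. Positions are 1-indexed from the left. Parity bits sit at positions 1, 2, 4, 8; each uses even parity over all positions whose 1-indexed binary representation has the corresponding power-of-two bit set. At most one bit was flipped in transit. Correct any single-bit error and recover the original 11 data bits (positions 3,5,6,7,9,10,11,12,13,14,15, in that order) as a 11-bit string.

11010110100

s1: b1⊕b3⊕b5⊕b7⊕b9⊕b11⊕b13⊕b15 = 1⊕1⊕1⊕1⊕0⊕1⊕1⊕0 = 0
s2: b2⊕b3⊕b6⊕b7⊕b10⊕b11⊕b14⊕b15 = 0⊕1⊕0⊕1⊕1⊕1⊕0⊕0 = 0
s4: b4⊕b5⊕b6⊕b7⊕b12⊕b13⊕b14⊕b15 = 1⊕1⊕0⊕1⊕0⊕1⊕0⊕0 = 0
s8: b8⊕b9⊕b10⊕b11⊕b12⊕b13⊕b14⊕b15 = 1⊕0⊕1⊕1⊕0⊕1⊕0⊕0 = 0
Syndrome (s8...s1) = 0000 → position 0 (no error).
No correction needed.
Data bits at positions 3,5,6,7,9,10,11,12,13,14,15: 11010110100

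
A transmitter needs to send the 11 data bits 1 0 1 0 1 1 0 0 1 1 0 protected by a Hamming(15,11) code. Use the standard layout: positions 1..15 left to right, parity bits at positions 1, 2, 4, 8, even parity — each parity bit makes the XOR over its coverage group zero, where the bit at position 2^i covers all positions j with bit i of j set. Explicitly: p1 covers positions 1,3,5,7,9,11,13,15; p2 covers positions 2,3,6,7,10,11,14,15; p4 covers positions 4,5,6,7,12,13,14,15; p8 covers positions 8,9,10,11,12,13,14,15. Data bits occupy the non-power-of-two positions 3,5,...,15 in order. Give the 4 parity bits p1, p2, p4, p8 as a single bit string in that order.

Place data bits at non-power-of-two positions: b3=1, b5=0, b6=1, b7=0, b9=1, b10=1, b11=0, b12=0, b13=1, b14=1, b15=0.
p1 = XOR of data positions {3,5,7,9,11,13,15} = 1⊕0⊕0⊕1⊕0⊕1⊕0 = 1
p2 = XOR of data positions {3,6,7,10,11,14,15} = 1⊕1⊕0⊕1⊕0⊕1⊕0 = 0
p4 = XOR of data positions {5,6,7,12,13,14,15} = 0⊕1⊕0⊕0⊕1⊕1⊕0 = 1
p8 = XOR of data positions {9,10,11,12,13,14,15} = 1⊕1⊕0⊕0⊕1⊕1⊕0 = 0
Parity bits p1,p2,p4,p8 = 1010

1010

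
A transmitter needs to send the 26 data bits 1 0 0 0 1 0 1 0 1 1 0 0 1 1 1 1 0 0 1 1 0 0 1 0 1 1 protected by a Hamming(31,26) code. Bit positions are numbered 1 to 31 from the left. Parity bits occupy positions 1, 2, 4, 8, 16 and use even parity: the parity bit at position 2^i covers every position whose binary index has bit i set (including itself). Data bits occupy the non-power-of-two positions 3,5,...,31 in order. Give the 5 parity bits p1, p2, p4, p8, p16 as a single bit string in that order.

01111

Place data bits at non-power-of-two positions: b3=1, b5=0, b6=0, b7=0, b9=1, b10=0, b11=1, b12=0, b13=1, b14=1, b15=0, b17=0, b18=1, b19=1, b20=1, b21=1, b22=0, b23=0, b24=1, b25=1, b26=0, b27=0, b28=1, b29=0, b30=1, b31=1.
p1 = XOR of data positions {3,5,7,9,11,13,15,17,19,21,23,25,27,29,31} = 1⊕0⊕0⊕1⊕1⊕1⊕0⊕0⊕1⊕1⊕0⊕1⊕0⊕0⊕1 = 0
p2 = XOR of data positions {3,6,7,10,11,14,15,18,19,22,23,26,27,30,31} = 1⊕0⊕0⊕0⊕1⊕1⊕0⊕1⊕1⊕0⊕0⊕0⊕0⊕1⊕1 = 1
p4 = XOR of data positions {5,6,7,12,13,14,15,20,21,22,23,28,29,30,31} = 0⊕0⊕0⊕0⊕1⊕1⊕0⊕1⊕1⊕0⊕0⊕1⊕0⊕1⊕1 = 1
p8 = XOR of data positions {9,10,11,12,13,14,15,24,25,26,27,28,29,30,31} = 1⊕0⊕1⊕0⊕1⊕1⊕0⊕1⊕1⊕0⊕0⊕1⊕0⊕1⊕1 = 1
p16 = XOR of data positions {17,18,19,20,21,22,23,24,25,26,27,28,29,30,31} = 0⊕1⊕1⊕1⊕1⊕0⊕0⊕1⊕1⊕0⊕0⊕1⊕0⊕1⊕1 = 1
Parity bits p1,p2,p4,p8,p16 = 01111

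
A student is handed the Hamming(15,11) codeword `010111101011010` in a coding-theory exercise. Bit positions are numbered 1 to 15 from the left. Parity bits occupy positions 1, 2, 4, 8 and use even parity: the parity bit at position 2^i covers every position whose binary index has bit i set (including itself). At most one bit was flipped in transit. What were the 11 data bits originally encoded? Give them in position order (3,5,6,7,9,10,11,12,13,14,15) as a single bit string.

s1: b1⊕b3⊕b5⊕b7⊕b9⊕b11⊕b13⊕b15 = 0⊕0⊕1⊕1⊕1⊕1⊕0⊕0 = 0
s2: b2⊕b3⊕b6⊕b7⊕b10⊕b11⊕b14⊕b15 = 1⊕0⊕1⊕1⊕0⊕1⊕1⊕0 = 1
s4: b4⊕b5⊕b6⊕b7⊕b12⊕b13⊕b14⊕b15 = 1⊕1⊕1⊕1⊕1⊕0⊕1⊕0 = 0
s8: b8⊕b9⊕b10⊕b11⊕b12⊕b13⊕b14⊕b15 = 0⊕1⊕0⊕1⊕1⊕0⊕1⊕0 = 0
Syndrome (s8...s1) = 0010 → position 2.
Flip bit 2: corrected codeword = 000111101011010
Data bits at positions 3,5,6,7,9,10,11,12,13,14,15: 01111011010

01111011010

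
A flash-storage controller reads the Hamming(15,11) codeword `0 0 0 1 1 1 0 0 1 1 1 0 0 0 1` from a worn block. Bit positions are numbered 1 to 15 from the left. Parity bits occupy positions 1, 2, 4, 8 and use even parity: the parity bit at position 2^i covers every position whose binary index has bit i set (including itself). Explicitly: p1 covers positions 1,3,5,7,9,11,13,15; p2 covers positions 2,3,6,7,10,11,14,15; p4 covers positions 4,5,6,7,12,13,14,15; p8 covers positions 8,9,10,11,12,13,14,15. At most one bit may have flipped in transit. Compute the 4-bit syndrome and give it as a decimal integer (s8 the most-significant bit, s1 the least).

0

s1: b1⊕b3⊕b5⊕b7⊕b9⊕b11⊕b13⊕b15 = 0⊕0⊕1⊕0⊕1⊕1⊕0⊕1 = 0
s2: b2⊕b3⊕b6⊕b7⊕b10⊕b11⊕b14⊕b15 = 0⊕0⊕1⊕0⊕1⊕1⊕0⊕1 = 0
s4: b4⊕b5⊕b6⊕b7⊕b12⊕b13⊕b14⊕b15 = 1⊕1⊕1⊕0⊕0⊕0⊕0⊕1 = 0
s8: b8⊕b9⊕b10⊕b11⊕b12⊕b13⊕b14⊕b15 = 0⊕1⊕1⊕1⊕0⊕0⊕0⊕1 = 0
Syndrome (s8...s1) = 0000 → position 0 (no error).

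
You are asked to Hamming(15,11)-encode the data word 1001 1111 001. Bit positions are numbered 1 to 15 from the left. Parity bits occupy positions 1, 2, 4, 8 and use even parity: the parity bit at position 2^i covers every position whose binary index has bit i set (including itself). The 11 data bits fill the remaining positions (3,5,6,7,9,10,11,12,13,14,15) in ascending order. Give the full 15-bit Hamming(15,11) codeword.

Place data bits at non-power-of-two positions: b3=1, b5=0, b6=0, b7=1, b9=1, b10=1, b11=1, b12=1, b13=0, b14=0, b15=1.
p1 = XOR of data positions {3,5,7,9,11,13,15} = 1⊕0⊕1⊕1⊕1⊕0⊕1 = 1
p2 = XOR of data positions {3,6,7,10,11,14,15} = 1⊕0⊕1⊕1⊕1⊕0⊕1 = 1
p4 = XOR of data positions {5,6,7,12,13,14,15} = 0⊕0⊕1⊕1⊕0⊕0⊕1 = 1
p8 = XOR of data positions {9,10,11,12,13,14,15} = 1⊕1⊕1⊕1⊕0⊕0⊕1 = 1
Codeword b1..b15 = 111100111111001

111100111111001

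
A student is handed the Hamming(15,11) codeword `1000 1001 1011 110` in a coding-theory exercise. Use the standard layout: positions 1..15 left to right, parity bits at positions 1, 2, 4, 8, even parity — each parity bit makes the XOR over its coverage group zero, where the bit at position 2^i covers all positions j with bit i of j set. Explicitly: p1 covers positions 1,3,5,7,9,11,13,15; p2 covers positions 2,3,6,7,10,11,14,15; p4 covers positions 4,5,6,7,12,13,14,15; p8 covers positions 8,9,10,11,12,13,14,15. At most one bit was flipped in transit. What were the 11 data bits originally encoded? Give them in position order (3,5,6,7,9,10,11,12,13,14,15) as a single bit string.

s1: b1⊕b3⊕b5⊕b7⊕b9⊕b11⊕b13⊕b15 = 1⊕0⊕1⊕0⊕1⊕1⊕1⊕0 = 1
s2: b2⊕b3⊕b6⊕b7⊕b10⊕b11⊕b14⊕b15 = 0⊕0⊕0⊕0⊕0⊕1⊕1⊕0 = 0
s4: b4⊕b5⊕b6⊕b7⊕b12⊕b13⊕b14⊕b15 = 0⊕1⊕0⊕0⊕1⊕1⊕1⊕0 = 0
s8: b8⊕b9⊕b10⊕b11⊕b12⊕b13⊕b14⊕b15 = 1⊕1⊕0⊕1⊕1⊕1⊕1⊕0 = 0
Syndrome (s8...s1) = 0001 → position 1.
Flip bit 1: corrected codeword = 000010011011110
Data bits at positions 3,5,6,7,9,10,11,12,13,14,15: 01001011110

01001011110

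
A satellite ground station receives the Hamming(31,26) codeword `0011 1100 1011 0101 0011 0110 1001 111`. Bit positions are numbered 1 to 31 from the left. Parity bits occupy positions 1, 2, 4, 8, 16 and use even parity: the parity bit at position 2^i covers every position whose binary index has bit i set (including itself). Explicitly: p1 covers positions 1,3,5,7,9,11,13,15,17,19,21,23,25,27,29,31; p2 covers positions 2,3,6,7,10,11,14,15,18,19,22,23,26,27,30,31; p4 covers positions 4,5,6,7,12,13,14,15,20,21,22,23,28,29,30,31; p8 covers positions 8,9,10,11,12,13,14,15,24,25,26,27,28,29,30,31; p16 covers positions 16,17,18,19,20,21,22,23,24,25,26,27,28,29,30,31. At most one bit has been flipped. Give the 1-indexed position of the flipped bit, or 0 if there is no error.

11

s1: b1⊕b3⊕b5⊕b7⊕b9⊕b11⊕b13⊕b15⊕b17⊕b19⊕b21⊕b23⊕b25⊕b27⊕b29⊕b31 = 0⊕1⊕1⊕0⊕1⊕1⊕0⊕0⊕0⊕1⊕0⊕1⊕1⊕0⊕1⊕1 = 1
s2: b2⊕b3⊕b6⊕b7⊕b10⊕b11⊕b14⊕b15⊕b18⊕b19⊕b22⊕b23⊕b26⊕b27⊕b30⊕b31 = 0⊕1⊕1⊕0⊕0⊕1⊕1⊕0⊕0⊕1⊕1⊕1⊕0⊕0⊕1⊕1 = 1
s4: b4⊕b5⊕b6⊕b7⊕b12⊕b13⊕b14⊕b15⊕b20⊕b21⊕b22⊕b23⊕b28⊕b29⊕b30⊕b31 = 1⊕1⊕1⊕0⊕1⊕0⊕1⊕0⊕1⊕0⊕1⊕1⊕1⊕1⊕1⊕1 = 0
s8: b8⊕b9⊕b10⊕b11⊕b12⊕b13⊕b14⊕b15⊕b24⊕b25⊕b26⊕b27⊕b28⊕b29⊕b30⊕b31 = 0⊕1⊕0⊕1⊕1⊕0⊕1⊕0⊕0⊕1⊕0⊕0⊕1⊕1⊕1⊕1 = 1
s16: b16⊕b17⊕b18⊕b19⊕b20⊕b21⊕b22⊕b23⊕b24⊕b25⊕b26⊕b27⊕b28⊕b29⊕b30⊕b31 = 1⊕0⊕0⊕1⊕1⊕0⊕1⊕1⊕0⊕1⊕0⊕0⊕1⊕1⊕1⊕1 = 0
Syndrome (s16...s1) = 01011 → position 11.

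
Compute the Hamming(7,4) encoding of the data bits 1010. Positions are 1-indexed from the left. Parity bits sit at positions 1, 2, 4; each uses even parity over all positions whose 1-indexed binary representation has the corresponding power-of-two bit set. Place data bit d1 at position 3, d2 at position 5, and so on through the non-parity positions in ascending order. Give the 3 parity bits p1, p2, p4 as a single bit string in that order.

Place data bits at non-power-of-two positions: b3=1, b5=0, b6=1, b7=0.
p1 = XOR of data positions {3,5,7} = 1⊕0⊕0 = 1
p2 = XOR of data positions {3,6,7} = 1⊕1⊕0 = 0
p4 = XOR of data positions {5,6,7} = 0⊕1⊕0 = 1
Parity bits p1,p2,p4 = 101

101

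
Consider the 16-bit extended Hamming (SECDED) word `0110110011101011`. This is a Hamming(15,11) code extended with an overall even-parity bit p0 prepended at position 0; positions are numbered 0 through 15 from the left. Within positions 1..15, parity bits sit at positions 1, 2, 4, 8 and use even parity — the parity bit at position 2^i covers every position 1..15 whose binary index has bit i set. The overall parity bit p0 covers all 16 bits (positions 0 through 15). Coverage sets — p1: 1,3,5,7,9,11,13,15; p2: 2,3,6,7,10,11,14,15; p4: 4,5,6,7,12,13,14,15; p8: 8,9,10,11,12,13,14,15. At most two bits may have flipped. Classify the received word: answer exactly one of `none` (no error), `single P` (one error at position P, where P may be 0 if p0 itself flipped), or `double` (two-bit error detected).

double

s1: b1⊕b3⊕b5⊕b7⊕b9⊕b11⊕b13⊕b15 = 1⊕0⊕1⊕0⊕1⊕0⊕0⊕1 = 0
s2: b2⊕b3⊕b6⊕b7⊕b10⊕b11⊕b14⊕b15 = 1⊕0⊕0⊕0⊕1⊕0⊕1⊕1 = 0
s4: b4⊕b5⊕b6⊕b7⊕b12⊕b13⊕b14⊕b15 = 1⊕1⊕0⊕0⊕1⊕0⊕1⊕1 = 1
s8: b8⊕b9⊕b10⊕b11⊕b12⊕b13⊕b14⊕b15 = 1⊕1⊕1⊕0⊕1⊕0⊕1⊕1 = 0
Syndrome (s8...s1) = 0100 → position 4.
Overall parity (XOR of all 16 bits, including p0): 0⊕1⊕1⊕0⊕1⊕1⊕0⊕0⊕1⊕1⊕1⊕0⊕1⊕0⊕1⊕1 = 0
Overall=0, syndrome position=4 → double-bit error detected (uncorrectable).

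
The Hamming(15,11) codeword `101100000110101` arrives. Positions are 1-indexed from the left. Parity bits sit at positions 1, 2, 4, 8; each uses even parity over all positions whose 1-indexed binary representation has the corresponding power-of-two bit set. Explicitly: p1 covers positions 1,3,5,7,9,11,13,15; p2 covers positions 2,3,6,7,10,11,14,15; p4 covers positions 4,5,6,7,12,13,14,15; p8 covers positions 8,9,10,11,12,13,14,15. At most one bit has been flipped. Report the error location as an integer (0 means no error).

s1: b1⊕b3⊕b5⊕b7⊕b9⊕b11⊕b13⊕b15 = 1⊕1⊕0⊕0⊕0⊕1⊕1⊕1 = 1
s2: b2⊕b3⊕b6⊕b7⊕b10⊕b11⊕b14⊕b15 = 0⊕1⊕0⊕0⊕1⊕1⊕0⊕1 = 0
s4: b4⊕b5⊕b6⊕b7⊕b12⊕b13⊕b14⊕b15 = 1⊕0⊕0⊕0⊕0⊕1⊕0⊕1 = 1
s8: b8⊕b9⊕b10⊕b11⊕b12⊕b13⊕b14⊕b15 = 0⊕0⊕1⊕1⊕0⊕1⊕0⊕1 = 0
Syndrome (s8...s1) = 0101 → position 5.

5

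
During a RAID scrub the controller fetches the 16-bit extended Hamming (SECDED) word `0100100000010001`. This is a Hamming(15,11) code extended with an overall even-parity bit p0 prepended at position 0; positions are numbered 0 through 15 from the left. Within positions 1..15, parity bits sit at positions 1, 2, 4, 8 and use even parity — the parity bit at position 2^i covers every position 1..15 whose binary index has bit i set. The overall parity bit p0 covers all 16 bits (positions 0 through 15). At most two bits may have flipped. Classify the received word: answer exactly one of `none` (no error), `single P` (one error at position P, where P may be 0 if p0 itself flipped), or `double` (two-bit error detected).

s1: b1⊕b3⊕b5⊕b7⊕b9⊕b11⊕b13⊕b15 = 1⊕0⊕0⊕0⊕0⊕1⊕0⊕1 = 1
s2: b2⊕b3⊕b6⊕b7⊕b10⊕b11⊕b14⊕b15 = 0⊕0⊕0⊕0⊕0⊕1⊕0⊕1 = 0
s4: b4⊕b5⊕b6⊕b7⊕b12⊕b13⊕b14⊕b15 = 1⊕0⊕0⊕0⊕0⊕0⊕0⊕1 = 0
s8: b8⊕b9⊕b10⊕b11⊕b12⊕b13⊕b14⊕b15 = 0⊕0⊕0⊕1⊕0⊕0⊕0⊕1 = 0
Syndrome (s8...s1) = 0001 → position 1.
Overall parity (XOR of all 16 bits, including p0): 0⊕1⊕0⊕0⊕1⊕0⊕0⊕0⊕0⊕0⊕0⊕1⊕0⊕0⊕0⊕1 = 0
Overall=0, syndrome position=1 → double-bit error detected (uncorrectable).

double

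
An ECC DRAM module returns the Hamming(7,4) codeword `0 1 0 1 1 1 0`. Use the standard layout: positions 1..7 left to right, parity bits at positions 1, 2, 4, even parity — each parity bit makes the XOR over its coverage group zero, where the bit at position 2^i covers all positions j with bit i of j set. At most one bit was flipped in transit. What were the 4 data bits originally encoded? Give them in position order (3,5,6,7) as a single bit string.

0010

s1: b1⊕b3⊕b5⊕b7 = 0⊕0⊕1⊕0 = 1
s2: b2⊕b3⊕b6⊕b7 = 1⊕0⊕1⊕0 = 0
s4: b4⊕b5⊕b6⊕b7 = 1⊕1⊕1⊕0 = 1
Syndrome (s4...s1) = 101 → position 5.
Flip bit 5: corrected codeword = 0101010
Data bits at positions 3,5,6,7: 0010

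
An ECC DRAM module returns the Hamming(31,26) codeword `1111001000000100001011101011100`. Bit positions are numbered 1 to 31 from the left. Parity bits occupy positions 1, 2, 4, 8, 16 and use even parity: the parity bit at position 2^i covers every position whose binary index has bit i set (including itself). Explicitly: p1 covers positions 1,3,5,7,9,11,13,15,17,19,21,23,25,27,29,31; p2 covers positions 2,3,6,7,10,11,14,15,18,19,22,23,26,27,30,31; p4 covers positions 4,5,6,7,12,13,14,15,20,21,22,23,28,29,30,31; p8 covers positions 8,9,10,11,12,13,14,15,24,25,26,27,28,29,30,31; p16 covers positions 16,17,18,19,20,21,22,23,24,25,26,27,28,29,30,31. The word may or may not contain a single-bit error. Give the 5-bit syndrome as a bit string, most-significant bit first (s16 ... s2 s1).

s1: b1⊕b3⊕b5⊕b7⊕b9⊕b11⊕b13⊕b15⊕b17⊕b19⊕b21⊕b23⊕b25⊕b27⊕b29⊕b31 = 1⊕1⊕0⊕1⊕0⊕0⊕0⊕0⊕0⊕1⊕1⊕1⊕1⊕1⊕1⊕0 = 1
s2: b2⊕b3⊕b6⊕b7⊕b10⊕b11⊕b14⊕b15⊕b18⊕b19⊕b22⊕b23⊕b26⊕b27⊕b30⊕b31 = 1⊕1⊕0⊕1⊕0⊕0⊕1⊕0⊕0⊕1⊕1⊕1⊕0⊕1⊕0⊕0 = 0
s4: b4⊕b5⊕b6⊕b7⊕b12⊕b13⊕b14⊕b15⊕b20⊕b21⊕b22⊕b23⊕b28⊕b29⊕b30⊕b31 = 1⊕0⊕0⊕1⊕0⊕0⊕1⊕0⊕0⊕1⊕1⊕1⊕1⊕1⊕0⊕0 = 0
s8: b8⊕b9⊕b10⊕b11⊕b12⊕b13⊕b14⊕b15⊕b24⊕b25⊕b26⊕b27⊕b28⊕b29⊕b30⊕b31 = 0⊕0⊕0⊕0⊕0⊕0⊕1⊕0⊕0⊕1⊕0⊕1⊕1⊕1⊕0⊕0 = 1
s16: b16⊕b17⊕b18⊕b19⊕b20⊕b21⊕b22⊕b23⊕b24⊕b25⊕b26⊕b27⊕b28⊕b29⊕b30⊕b31 = 0⊕0⊕0⊕1⊕0⊕1⊕1⊕1⊕0⊕1⊕0⊕1⊕1⊕1⊕0⊕0 = 0
Syndrome (s16...s1) = 01001 → position 9.

01001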